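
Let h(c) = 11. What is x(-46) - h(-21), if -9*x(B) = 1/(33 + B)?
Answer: -1286/117 ≈ -10.991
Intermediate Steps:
x(B) = -1/(9*(33 + B))
x(-46) - h(-21) = -1/(297 + 9*(-46)) - 1*11 = -1/(297 - 414) - 11 = -1/(-117) - 11 = -1*(-1/117) - 11 = 1/117 - 11 = -1286/117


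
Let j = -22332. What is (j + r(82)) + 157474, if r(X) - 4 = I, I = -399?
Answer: 134747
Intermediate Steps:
r(X) = -395 (r(X) = 4 - 399 = -395)
(j + r(82)) + 157474 = (-22332 - 395) + 157474 = -22727 + 157474 = 134747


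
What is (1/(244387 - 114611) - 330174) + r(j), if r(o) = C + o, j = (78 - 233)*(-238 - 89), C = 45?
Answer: -36265124543/129776 ≈ -2.7944e+5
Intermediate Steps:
j = 50685 (j = -155*(-327) = 50685)
r(o) = 45 + o
(1/(244387 - 114611) - 330174) + r(j) = (1/(244387 - 114611) - 330174) + (45 + 50685) = (1/129776 - 330174) + 50730 = -42848661023/129776 + 50730 = -36265124543/129776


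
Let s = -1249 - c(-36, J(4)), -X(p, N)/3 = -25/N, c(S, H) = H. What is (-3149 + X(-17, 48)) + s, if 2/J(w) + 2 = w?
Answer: -70359/16 ≈ -4397.4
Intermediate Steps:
J(w) = 2/(-2 + w)
X(p, N) = 75/N (X(p, N) = -(-75)/N = 75/N)
s = -1250 (s = -1249 - 2/(-2 + 4) = -1249 - 2/2 = -1249 - 1*1 = -1249 - 1 = -1250)
(-3149 + X(-17, 48)) + s = (-3149 + 75/48) - 1250 = (-3149 + 75*(1/48)) - 1250 = (-3149 + 25/16) - 1250 = -50359/16 - 1250 = -70359/16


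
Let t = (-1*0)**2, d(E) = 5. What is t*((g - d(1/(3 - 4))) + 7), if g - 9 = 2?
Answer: 0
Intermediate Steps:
g = 11 (g = 9 + 2 = 11)
t = 0 (t = 0**2 = 0)
t*((g - d(1/(3 - 4))) + 7) = 0*((11 - 1*5) + 7) = 0*((11 - 5) + 7) = 0*(6 + 7) = 0*13 = 0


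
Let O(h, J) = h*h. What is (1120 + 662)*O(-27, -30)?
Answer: 1299078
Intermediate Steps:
O(h, J) = h²
(1120 + 662)*O(-27, -30) = (1120 + 662)*(-27)² = 1782*729 = 1299078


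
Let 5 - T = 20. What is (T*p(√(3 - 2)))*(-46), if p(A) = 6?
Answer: 4140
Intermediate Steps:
T = -15 (T = 5 - 1*20 = 5 - 20 = -15)
(T*p(√(3 - 2)))*(-46) = -15*6*(-46) = -90*(-46) = 4140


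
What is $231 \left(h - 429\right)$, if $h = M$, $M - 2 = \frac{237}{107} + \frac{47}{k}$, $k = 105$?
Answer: $- \frac{52441741}{535} \approx -98022.0$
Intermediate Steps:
$M = \frac{52384}{11235}$ ($M = 2 + \left(\frac{237}{107} + \frac{47}{105}\right) = 2 + \frac{29914}{11235} = \frac{52384}{11235} \approx 4.6626$)
$h = \frac{52384}{11235} \approx 4.6626$
$231 \left(h - 429\right) = 231 \left(\frac{52384}{11235} - 429\right) = 231 \left(- \frac{4767431}{11235}\right) = - \frac{52441741}{535}$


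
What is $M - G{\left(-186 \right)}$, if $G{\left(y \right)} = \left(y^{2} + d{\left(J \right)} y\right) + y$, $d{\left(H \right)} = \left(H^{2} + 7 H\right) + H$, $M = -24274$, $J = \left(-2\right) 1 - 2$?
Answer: $-61660$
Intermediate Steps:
$J = -4$ ($J = -2 - 2 = -4$)
$d{\left(H \right)} = H^{2} + 8 H$
$G{\left(y \right)} = y^{2} - 15 y$ ($G{\left(y \right)} = \left(y^{2} + - 4 \left(8 - 4\right) y\right) + y = \left(y^{2} + \left(-4\right) 4 y\right) + y = \left(y^{2} - 16 y\right) + y = y^{2} - 15 y$)
$M - G{\left(-186 \right)} = -24274 - - 186 \left(-15 - 186\right) = -24274 - \left(-186\right) \left(-201\right) = -24274 - 37386 = -61660$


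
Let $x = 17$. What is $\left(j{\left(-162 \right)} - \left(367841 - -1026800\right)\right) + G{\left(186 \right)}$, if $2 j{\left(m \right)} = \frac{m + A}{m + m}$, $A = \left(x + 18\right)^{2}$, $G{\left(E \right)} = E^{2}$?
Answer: $- \frac{881310223}{648} \approx -1.36 \cdot 10^{6}$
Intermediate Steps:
$A = 1225$ ($A = \left(17 + 18\right)^{2} = 35^{2} = 1225$)
$j{\left(m \right)} = \frac{1225 + m}{4 m}$ ($j{\left(m \right)} = \frac{\left(m + 1225\right) \frac{1}{m + m}}{2} = \frac{\left(1225 + m\right) \frac{1}{2 m}}{2} = \frac{\frac{1}{2} \frac{1}{m} \left(1225 + m\right)}{2} = \frac{1225 + m}{4 m}$)
$\left(j{\left(-162 \right)} - \left(367841 - -1026800\right)\right) + G{\left(186 \right)} = \left(\frac{1225 - 162}{4 \left(-162\right)} - \left(367841 - -1026800\right)\right) + 186^{2} = \left(\frac{1}{4} \left(- \frac{1}{162}\right) 1063 - \left(367841 + 1026800\right)\right) + 34596 = \left(- \frac{1063}{648} - 1394641\right) + 34596 = - \frac{903728431}{648} + 34596 = - \frac{881310223}{648}$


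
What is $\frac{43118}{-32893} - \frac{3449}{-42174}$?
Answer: $- \frac{1705010575}{1387229382} \approx -1.2291$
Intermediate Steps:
$\frac{43118}{-32893} - \frac{3449}{-42174} = 43118 \left(- \frac{1}{32893}\right) - - \frac{3449}{42174} = - \frac{43118}{32893} + \frac{3449}{42174} = - \frac{1705010575}{1387229382}$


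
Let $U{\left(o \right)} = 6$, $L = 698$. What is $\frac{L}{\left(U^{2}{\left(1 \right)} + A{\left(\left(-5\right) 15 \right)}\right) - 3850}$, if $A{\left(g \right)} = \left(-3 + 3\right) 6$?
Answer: $- \frac{349}{1907} \approx -0.18301$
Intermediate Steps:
$A{\left(g \right)} = 0$ ($A{\left(g \right)} = 0 \cdot 6 = 0$)
$\frac{L}{\left(U^{2}{\left(1 \right)} + A{\left(\left(-5\right) 15 \right)}\right) - 3850} = \frac{698}{\left(6^{2} + 0\right) - 3850} = \frac{698}{\left(36 + 0\right) - 3850} = \frac{698}{36 - 3850} = \frac{698}{-3814} = 698 \left(- \frac{1}{3814}\right) = - \frac{349}{1907}$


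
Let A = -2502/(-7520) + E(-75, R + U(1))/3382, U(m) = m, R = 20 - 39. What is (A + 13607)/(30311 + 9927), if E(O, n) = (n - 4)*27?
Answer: 86516481841/255839642080 ≈ 0.33817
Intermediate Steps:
R = -19
E(O, n) = -108 + 27*n (E(O, n) = (-4 + n)*27 = -108 + 27*n)
A = 998721/6358160 (A = -2502/(-7520) + (-108 + 27*(-19 + 1))/3382 = -2502*(-1/7520) + (-108 + 27*(-18))*(1/3382) = 1251/3760 + (-108 - 486)*(1/3382) = 1251/3760 - 594*1/3382 = 1251/3760 - 297/1691 = 998721/6358160 ≈ 0.15708)
(A + 13607)/(30311 + 9927) = (998721/6358160 + 13607)/(30311 + 9927) = (86516481841/6358160)/40238 = (86516481841/6358160)*(1/40238) = 86516481841/255839642080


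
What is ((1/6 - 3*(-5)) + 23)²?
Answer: 52441/36 ≈ 1456.7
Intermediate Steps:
((1/6 - 3*(-5)) + 23)² = ((⅙ + 15) + 23)² = (91/6 + 23)² = (229/6)² = 52441/36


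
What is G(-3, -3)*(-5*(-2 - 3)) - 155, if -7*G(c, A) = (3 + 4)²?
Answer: -330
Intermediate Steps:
G(c, A) = -7 (G(c, A) = -(3 + 4)²/7 = -⅐*7² = -⅐*49 = -7)
G(-3, -3)*(-5*(-2 - 3)) - 155 = -(-35)*(-2 - 3) - 155 = -(-35)*(-5) - 155 = -7*25 - 155 = -175 - 155 = -330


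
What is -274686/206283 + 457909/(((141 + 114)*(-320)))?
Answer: -38957739949/5610897600 ≈ -6.9432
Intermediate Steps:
-274686/206283 + 457909/(((141 + 114)*(-320))) = -274686*1/206283 + 457909/((255*(-320))) = -91562/68761 + 457909/(-81600) = -91562/68761 + 457909*(-1/81600) = -91562/68761 - 457909/81600 = -38957739949/5610897600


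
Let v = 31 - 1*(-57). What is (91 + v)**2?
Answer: 32041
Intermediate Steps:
v = 88 (v = 31 + 57 = 88)
(91 + v)**2 = (91 + 88)**2 = 179**2 = 32041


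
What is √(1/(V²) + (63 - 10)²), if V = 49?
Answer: √6744410/49 ≈ 53.000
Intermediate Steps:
√(1/(V²) + (63 - 10)²) = √(1/(49²) + (63 - 10)²) = √(1/2401 + 53²) = √(1/2401 + 2809) = √(6744410/2401) = √6744410/49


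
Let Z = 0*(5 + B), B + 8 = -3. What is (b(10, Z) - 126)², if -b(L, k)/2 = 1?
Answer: 16384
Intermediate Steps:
B = -11 (B = -8 - 3 = -11)
Z = 0 (Z = 0*(5 - 11) = 0*(-6) = 0)
b(L, k) = -2 (b(L, k) = -2*1 = -2)
(b(10, Z) - 126)² = (-2 - 126)² = (-128)² = 16384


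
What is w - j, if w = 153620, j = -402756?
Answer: 556376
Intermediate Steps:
w - j = 153620 - 1*(-402756) = 153620 + 402756 = 556376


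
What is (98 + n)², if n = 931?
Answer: 1058841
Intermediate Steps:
(98 + n)² = (98 + 931)² = 1029² = 1058841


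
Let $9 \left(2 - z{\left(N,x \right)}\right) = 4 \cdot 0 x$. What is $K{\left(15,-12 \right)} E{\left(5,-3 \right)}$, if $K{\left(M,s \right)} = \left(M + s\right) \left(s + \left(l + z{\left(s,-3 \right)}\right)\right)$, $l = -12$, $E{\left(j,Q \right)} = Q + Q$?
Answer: $396$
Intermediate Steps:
$E{\left(j,Q \right)} = 2 Q$
$z{\left(N,x \right)} = 2$ ($z{\left(N,x \right)} = 2 - \frac{4 \cdot 0 x}{9} = 2 - \frac{0 x}{9} = 2 - 0 = 2 + 0 = 2$)
$K{\left(M,s \right)} = \left(-10 + s\right) \left(M + s\right)$ ($K{\left(M,s \right)} = \left(M + s\right) \left(s + \left(-12 + 2\right)\right) = \left(M + s\right) \left(s - 10\right) = \left(M + s\right) \left(-10 + s\right) = \left(-10 + s\right) \left(M + s\right)$)
$K{\left(15,-12 \right)} E{\left(5,-3 \right)} = \left(\left(-12\right)^{2} - 150 - -120 + 15 \left(-12\right)\right) 2 \left(-3\right) = \left(144 - 150 + 120 - 180\right) \left(-6\right) = \left(-66\right) \left(-6\right) = 396$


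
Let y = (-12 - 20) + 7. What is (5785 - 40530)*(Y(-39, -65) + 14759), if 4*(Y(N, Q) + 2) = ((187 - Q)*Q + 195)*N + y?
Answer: -11990812205/2 ≈ -5.9954e+9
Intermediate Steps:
y = -25 (y = -32 + 7 = -25)
Y(N, Q) = -33/4 + N*(195 + Q*(187 - Q))/4 (Y(N, Q) = -2 + (((187 - Q)*Q + 195)*N - 25)/4 = -2 + ((Q*(187 - Q) + 195)*N - 25)/4 = -2 + ((195 + Q*(187 - Q))*N - 25)/4 = -2 + (N*(195 + Q*(187 - Q)) - 25)/4 = -2 + (-25 + N*(195 + Q*(187 - Q)))/4 = -2 + (-25/4 + N*(195 + Q*(187 - Q))/4) = -33/4 + N*(195 + Q*(187 - Q))/4)
(5785 - 40530)*(Y(-39, -65) + 14759) = (5785 - 40530)*((-33/4 + (195/4)*(-39) - 1/4*(-39)*(-65)**2 + (187/4)*(-39)*(-65)) + 14759) = -34745*((-33/4 - 7605/4 - 1/4*(-39)*4225 + 474045/4) + 14759) = -34745*((-33/4 - 7605/4 + 164775/4 + 474045/4) + 14759) = -34745*(315591/2 + 14759) = -34745*345109/2 = -11990812205/2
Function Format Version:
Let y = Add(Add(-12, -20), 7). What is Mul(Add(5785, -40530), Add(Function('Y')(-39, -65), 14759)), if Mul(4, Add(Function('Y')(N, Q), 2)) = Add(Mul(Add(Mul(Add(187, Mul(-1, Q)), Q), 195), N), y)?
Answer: Rational(-11990812205, 2) ≈ -5.9954e+9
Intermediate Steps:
y = -25 (y = Add(-32, 7) = -25)
Function('Y')(N, Q) = Add(Rational(-33, 4), Mul(Rational(1, 4), N, Add(195, Mul(Q, Add(187, Mul(-1, Q)))))) (Function('Y')(N, Q) = Add(-2, Mul(Rational(1, 4), Add(Mul(Add(Mul(Add(187, Mul(-1, Q)), Q), 195), N), -25))) = Add(-2, Mul(Rational(1, 4), Add(Mul(Add(Mul(Q, Add(187, Mul(-1, Q))), 195), N), -25))) = Add(-2, Mul(Rational(1, 4), Add(Mul(Add(195, Mul(Q, Add(187, Mul(-1, Q)))), N), -25))) = Add(-2, Mul(Rational(1, 4), Add(Mul(N, Add(195, Mul(Q, Add(187, Mul(-1, Q))))), -25))) = Add(-2, Mul(Rational(1, 4), Add(-25, Mul(N, Add(195, Mul(Q, Add(187, Mul(-1, Q)))))))) = Add(-2, Add(Rational(-25, 4), Mul(Rational(1, 4), N, Add(195, Mul(Q, Add(187, Mul(-1, Q))))))) = Add(Rational(-33, 4), Mul(Rational(1, 4), N, Add(195, Mul(Q, Add(187, Mul(-1, Q)))))))
Mul(Add(5785, -40530), Add(Function('Y')(-39, -65), 14759)) = Mul(Add(5785, -40530), Add(Add(Rational(-33, 4), Mul(Rational(195, 4), -39), Mul(Rational(-1, 4), -39, Pow(-65, 2)), Mul(Rational(187, 4), -39, -65)), 14759)) = Mul(-34745, Add(Add(Rational(-33, 4), Rational(-7605, 4), Mul(Rational(-1, 4), -39, 4225), Rational(474045, 4)), 14759)) = Mul(-34745, Add(Add(Rational(-33, 4), Rational(-7605, 4), Rational(164775, 4), Rational(474045, 4)), 14759)) = Mul(-34745, Add(Rational(315591, 2), 14759)) = Mul(-34745, Rational(345109, 2)) = Rational(-11990812205, 2)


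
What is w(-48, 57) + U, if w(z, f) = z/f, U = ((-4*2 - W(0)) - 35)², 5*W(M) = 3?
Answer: 902556/475 ≈ 1900.1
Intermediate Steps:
W(M) = ⅗ (W(M) = (⅕)*3 = ⅗)
U = 47524/25 (U = ((-4*2 - 1*⅗) - 35)² = ((-8 - ⅗) - 35)² = (-43/5 - 35)² = (-218/5)² = 47524/25 ≈ 1901.0)
w(-48, 57) + U = -48/57 + 47524/25 = -48*1/57 + 47524/25 = -16/19 + 47524/25 = 902556/475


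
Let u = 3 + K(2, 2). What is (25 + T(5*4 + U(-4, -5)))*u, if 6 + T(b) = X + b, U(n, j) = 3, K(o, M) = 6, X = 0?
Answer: 378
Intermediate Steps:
u = 9 (u = 3 + 6 = 9)
T(b) = -6 + b (T(b) = -6 + (0 + b) = -6 + b)
(25 + T(5*4 + U(-4, -5)))*u = (25 + (-6 + (5*4 + 3)))*9 = (25 + (-6 + (20 + 3)))*9 = (25 + (-6 + 23))*9 = (25 + 17)*9 = 42*9 = 378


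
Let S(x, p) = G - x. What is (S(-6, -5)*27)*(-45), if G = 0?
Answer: -7290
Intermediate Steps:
S(x, p) = -x (S(x, p) = 0 - x = -x)
(S(-6, -5)*27)*(-45) = (-1*(-6)*27)*(-45) = (6*27)*(-45) = 162*(-45) = -7290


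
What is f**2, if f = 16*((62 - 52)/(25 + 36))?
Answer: 25600/3721 ≈ 6.8799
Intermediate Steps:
f = 160/61 (f = 16*(10/61) = 160/61 ≈ 2.6230)
f**2 = (160/61)**2 = 25600/3721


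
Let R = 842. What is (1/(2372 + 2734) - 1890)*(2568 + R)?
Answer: -16453827995/2553 ≈ -6.4449e+6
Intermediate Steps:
(1/(2372 + 2734) - 1890)*(2568 + R) = (1/(2372 + 2734) - 1890)*(2568 + 842) = (1/5106 - 1890)*3410 = -9650339/5106*3410 = -16453827995/2553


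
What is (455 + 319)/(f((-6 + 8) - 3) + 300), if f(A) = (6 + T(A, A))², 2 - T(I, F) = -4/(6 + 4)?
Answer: 3225/1544 ≈ 2.0887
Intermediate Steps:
T(I, F) = 12/5 (T(I, F) = 2 - (-4)/(6 + 4) = 2 - (-4)/10 = 2 - 1*(-⅖) = 2 + ⅖ = 12/5)
f(A) = 1764/25 (f(A) = (6 + 12/5)² = (42/5)² = 1764/25)
(455 + 319)/(f((-6 + 8) - 3) + 300) = (455 + 319)/(1764/25 + 300) = 774/(9264/25) = 774*(25/9264) = 3225/1544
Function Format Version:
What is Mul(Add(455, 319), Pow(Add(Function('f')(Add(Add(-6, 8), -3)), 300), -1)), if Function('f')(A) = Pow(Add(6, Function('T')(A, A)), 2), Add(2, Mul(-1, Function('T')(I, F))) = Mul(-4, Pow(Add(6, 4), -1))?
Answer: Rational(3225, 1544) ≈ 2.0887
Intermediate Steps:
Function('T')(I, F) = Rational(12, 5) (Function('T')(I, F) = Add(2, Mul(-1, Mul(-4, Pow(Add(6, 4), -1)))) = Add(2, Mul(-1, Mul(-4, Pow(10, -1)))) = Add(2, Mul(-1, Mul(-4, Rational(1, 10)))) = Add(2, Mul(-1, Rational(-2, 5))) = Add(2, Rational(2, 5)) = Rational(12, 5))
Function('f')(A) = Rational(1764, 25) (Function('f')(A) = Pow(Add(6, Rational(12, 5)), 2) = Pow(Rational(42, 5), 2) = Rational(1764, 25))
Mul(Add(455, 319), Pow(Add(Function('f')(Add(Add(-6, 8), -3)), 300), -1)) = Mul(Add(455, 319), Pow(Add(Rational(1764, 25), 300), -1)) = Mul(774, Pow(Rational(9264, 25), -1)) = Mul(774, Rational(25, 9264)) = Rational(3225, 1544)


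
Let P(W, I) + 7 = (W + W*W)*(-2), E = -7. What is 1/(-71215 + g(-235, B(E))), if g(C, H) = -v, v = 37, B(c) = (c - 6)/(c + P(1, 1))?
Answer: -1/71252 ≈ -1.4035e-5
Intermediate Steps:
P(W, I) = -7 - 2*W - 2*W² (P(W, I) = -7 + (W + W*W)*(-2) = -7 + (W + W²)*(-2) = -7 + (-2*W - 2*W²) = -7 - 2*W - 2*W²)
B(c) = (-6 + c)/(-11 + c) (B(c) = (c - 6)/(c + (-7 - 2*1 - 2*1²)) = (-6 + c)/(c + (-7 - 2 - 2*1)) = (-6 + c)/(c + (-7 - 2 - 2)) = (-6 + c)/(c - 11) = (-6 + c)/(-11 + c))
g(C, H) = -37 (g(C, H) = -1*37 = -37)
1/(-71215 + g(-235, B(E))) = 1/(-71215 - 37) = 1/(-71252) = -1/71252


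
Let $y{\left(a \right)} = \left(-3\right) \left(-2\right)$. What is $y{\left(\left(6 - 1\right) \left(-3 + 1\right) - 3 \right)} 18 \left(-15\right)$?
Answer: $-1620$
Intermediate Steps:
$y{\left(a \right)} = 6$
$y{\left(\left(6 - 1\right) \left(-3 + 1\right) - 3 \right)} 18 \left(-15\right) = 6 \cdot 18 \left(-15\right) = 108 \left(-15\right) = -1620$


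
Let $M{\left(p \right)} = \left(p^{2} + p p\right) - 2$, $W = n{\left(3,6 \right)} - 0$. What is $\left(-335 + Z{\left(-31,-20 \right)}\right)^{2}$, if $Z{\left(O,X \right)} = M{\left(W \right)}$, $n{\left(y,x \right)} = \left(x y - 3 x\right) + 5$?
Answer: $82369$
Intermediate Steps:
$n{\left(y,x \right)} = 5 - 3 x + x y$ ($n{\left(y,x \right)} = \left(- 3 x + x y\right) + 5 = 5 - 3 x + x y$)
$W = 5$ ($W = \left(5 - 18 + 6 \cdot 3\right) - 0 = \left(5 - 18 + 18\right) + 0 = 5 + 0 = 5$)
$M{\left(p \right)} = -2 + 2 p^{2}$ ($M{\left(p \right)} = \left(p^{2} + p^{2}\right) - 2 = 2 p^{2} - 2 = -2 + 2 p^{2}$)
$Z{\left(O,X \right)} = 48$ ($Z{\left(O,X \right)} = -2 + 2 \cdot 5^{2} = -2 + 2 \cdot 25 = -2 + 50 = 48$)
$\left(-335 + Z{\left(-31,-20 \right)}\right)^{2} = \left(-335 + 48\right)^{2} = \left(-287\right)^{2} = 82369$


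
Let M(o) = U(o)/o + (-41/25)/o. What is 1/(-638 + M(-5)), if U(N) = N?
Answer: -125/79584 ≈ -0.0015707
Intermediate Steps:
M(o) = 1 - 41/(25*o) (M(o) = o/o + (-41/25)/o = 1 + (-41*1/25)/o = 1 - 41/(25*o))
1/(-638 + M(-5)) = 1/(-638 + (-41/25 - 5)/(-5)) = 1/(-638 - 1/5*(-166/25)) = 1/(-638 + 166/125) = 1/(-79584/125) = -125/79584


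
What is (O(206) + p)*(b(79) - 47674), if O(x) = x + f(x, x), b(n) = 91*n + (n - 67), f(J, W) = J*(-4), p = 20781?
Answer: -816057099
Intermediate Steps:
f(J, W) = -4*J
b(n) = -67 + 92*n (b(n) = 91*n + (-67 + n) = -67 + 92*n)
O(x) = -3*x (O(x) = x - 4*x = -3*x)
(O(206) + p)*(b(79) - 47674) = (-3*206 + 20781)*((-67 + 92*79) - 47674) = (-618 + 20781)*((-67 + 7268) - 47674) = 20163*(7201 - 47674) = 20163*(-40473) = -816057099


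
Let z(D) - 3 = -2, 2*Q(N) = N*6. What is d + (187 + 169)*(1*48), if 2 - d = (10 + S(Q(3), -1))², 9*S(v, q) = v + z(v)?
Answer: 1374290/81 ≈ 16967.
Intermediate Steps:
Q(N) = 3*N (Q(N) = (N*6)/2 = (6*N)/2 = 3*N)
z(D) = 1 (z(D) = 3 - 2 = 1)
S(v, q) = ⅑ + v/9 (S(v, q) = (v + 1)/9 = (1 + v)/9 = ⅑ + v/9)
d = -9838/81 (d = 2 - (10 + (⅑ + (3*3)/9))² = 2 - (10 + (⅑ + (⅑)*9))² = 2 - (10 + (⅑ + 1))² = 2 - (10 + 10/9)² = 2 - (100/9)² = 2 - 1*10000/81 = 2 - 10000/81 = -9838/81 ≈ -121.46)
d + (187 + 169)*(1*48) = -9838/81 + (187 + 169)*(1*48) = -9838/81 + 356*48 = -9838/81 + 17088 = 1374290/81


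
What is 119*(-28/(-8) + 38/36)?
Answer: 4879/9 ≈ 542.11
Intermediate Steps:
119*(-28/(-8) + 38/36) = 119*(-28*(-⅛) + 38*(1/36)) = 119*(7/2 + 19/18) = 119*(41/9) = 4879/9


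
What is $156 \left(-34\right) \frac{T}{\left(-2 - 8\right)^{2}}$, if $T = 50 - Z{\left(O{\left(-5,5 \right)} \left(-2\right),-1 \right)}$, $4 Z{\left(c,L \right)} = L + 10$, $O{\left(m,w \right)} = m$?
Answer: $- \frac{126633}{50} \approx -2532.7$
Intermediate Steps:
$Z{\left(c,L \right)} = \frac{5}{2} + \frac{L}{4}$ ($Z{\left(c,L \right)} = \frac{L + 10}{4} = \frac{10 + L}{4} = \frac{5}{2} + \frac{L}{4}$)
$T = \frac{191}{4}$ ($T = 50 - \left(\frac{5}{2} + \frac{1}{4} \left(-1\right)\right) = 50 - \left(\frac{5}{2} - \frac{1}{4}\right) = 50 - \frac{9}{4} = \frac{191}{4} \approx 47.75$)
$156 \left(-34\right) \frac{T}{\left(-2 - 8\right)^{2}} = 156 \left(-34\right) \frac{191}{4 \left(-2 - 8\right)^{2}} = - 5304 \frac{191}{4 \left(-2 - 8\right)^{2}} = - 5304 \frac{191}{4 \left(-10\right)^{2}} = - 5304 \frac{191}{4 \cdot 100} = - 5304 \cdot \frac{191}{4} \cdot \frac{1}{100} = \left(-5304\right) \frac{191}{400} = - \frac{126633}{50}$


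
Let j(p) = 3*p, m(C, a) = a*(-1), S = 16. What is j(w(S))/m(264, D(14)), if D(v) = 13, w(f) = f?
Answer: -48/13 ≈ -3.6923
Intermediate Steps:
m(C, a) = -a
j(w(S))/m(264, D(14)) = (3*16)/((-1*13)) = 48/(-13) = 48*(-1/13) = -48/13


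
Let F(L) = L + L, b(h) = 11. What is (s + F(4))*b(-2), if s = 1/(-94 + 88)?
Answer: 517/6 ≈ 86.167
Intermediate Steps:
F(L) = 2*L
s = -⅙ (s = 1/(-6) = -⅙ ≈ -0.16667)
(s + F(4))*b(-2) = (-⅙ + 2*4)*11 = (-⅙ + 8)*11 = (47/6)*11 = 517/6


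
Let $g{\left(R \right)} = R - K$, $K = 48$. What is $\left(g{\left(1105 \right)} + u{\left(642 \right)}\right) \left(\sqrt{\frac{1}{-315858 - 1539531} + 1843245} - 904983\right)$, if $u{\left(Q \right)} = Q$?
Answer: $-1537566117 + \frac{3398 \sqrt{1586328139449092814}}{1855389} \approx -1.5353 \cdot 10^{9}$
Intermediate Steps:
$g{\left(R \right)} = -48 + R$ ($g{\left(R \right)} = R - 48 = -48 + R$)
$\left(g{\left(1105 \right)} + u{\left(642 \right)}\right) \left(\sqrt{\frac{1}{-315858 - 1539531} + 1843245} - 904983\right) = \left(\left(-48 + 1105\right) + 642\right) \left(\sqrt{\frac{1}{-315858 - 1539531} + 1843245} - 904983\right) = \left(1057 + 642\right) \left(\sqrt{\frac{1}{-1855389} + 1843245} - 904983\right) = 1699 \left(\sqrt{- \frac{1}{1855389} + 1843245} - 904983\right) = 1699 \left(\sqrt{\frac{3419936497304}{1855389}} - 904983\right) = 1699 \left(\frac{2 \sqrt{1586328139449092814}}{1855389} - 904983\right) = 1699 \left(-904983 + \frac{2 \sqrt{1586328139449092814}}{1855389}\right) = -1537566117 + \frac{3398 \sqrt{1586328139449092814}}{1855389}$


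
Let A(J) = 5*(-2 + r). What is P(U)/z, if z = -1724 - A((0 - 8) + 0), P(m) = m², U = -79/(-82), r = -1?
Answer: -6241/11491316 ≈ -0.00054311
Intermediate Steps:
U = 79/82 (U = -79*(-1/82) = 79/82 ≈ 0.96341)
A(J) = -15 (A(J) = 5*(-2 - 1) = 5*(-3) = -15)
z = -1709 (z = -1724 - 1*(-15) = -1724 + 15 = -1709)
P(U)/z = (79/82)²/(-1709) = (6241/6724)*(-1/1709) = -6241/11491316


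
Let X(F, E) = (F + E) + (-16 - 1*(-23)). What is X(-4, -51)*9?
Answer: -432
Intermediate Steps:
X(F, E) = 7 + E + F (X(F, E) = (E + F) + (-16 + 23) = (E + F) + 7 = 7 + E + F)
X(-4, -51)*9 = (7 - 51 - 4)*9 = -48*9 = -432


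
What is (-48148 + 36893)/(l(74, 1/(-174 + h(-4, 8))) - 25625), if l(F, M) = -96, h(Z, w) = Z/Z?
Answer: 11255/25721 ≈ 0.43758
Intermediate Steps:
h(Z, w) = 1
(-48148 + 36893)/(l(74, 1/(-174 + h(-4, 8))) - 25625) = (-48148 + 36893)/(-96 - 25625) = -11255/(-25721) = -11255*(-1/25721) = 11255/25721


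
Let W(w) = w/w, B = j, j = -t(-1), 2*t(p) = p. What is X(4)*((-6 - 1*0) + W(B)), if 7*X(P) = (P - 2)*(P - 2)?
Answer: -20/7 ≈ -2.8571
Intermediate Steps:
t(p) = p/2
j = 1/2 (j = -(-1)/2 = -1*(-1/2) = 1/2 ≈ 0.50000)
B = 1/2 ≈ 0.50000
W(w) = 1
X(P) = (-2 + P)**2/7 (X(P) = ((P - 2)*(P - 2))/7 = ((-2 + P)*(-2 + P))/7 = (-2 + P)**2/7)
X(4)*((-6 - 1*0) + W(B)) = ((-2 + 4)**2/7)*((-6 - 1*0) + 1) = ((1/7)*2**2)*((-6 + 0) + 1) = ((1/7)*4)*(-6 + 1) = (4/7)*(-5) = -20/7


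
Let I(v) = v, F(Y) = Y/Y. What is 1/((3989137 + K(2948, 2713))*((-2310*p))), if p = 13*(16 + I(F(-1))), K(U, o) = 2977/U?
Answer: -134/272890309283865 ≈ -4.9104e-13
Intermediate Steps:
F(Y) = 1
p = 221 (p = 13*(16 + 1) = 13*17 = 221)
1/((3989137 + K(2948, 2713))*((-2310*p))) = 1/((3989137 + 2977/2948)*((-2310*221))) = 1/((3989137 + 2977*(1/2948))*(-510510)) = -1/510510/(3989137 + 2977/2948) = -1/510510/(11759978853/2948) = (2948/11759978853)*(-1/510510) = -134/272890309283865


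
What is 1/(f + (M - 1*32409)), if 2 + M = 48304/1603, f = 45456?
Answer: 1603/20959439 ≈ 7.6481e-5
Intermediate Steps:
M = 45098/1603 (M = -2 + 48304/1603 = 45098/1603 ≈ 28.133)
1/(f + (M - 1*32409)) = 1/(45456 + (45098/1603 - 1*32409)) = 1/(45456 + (45098/1603 - 32409)) = 1/(45456 - 51906529/1603) = 1/(20959439/1603) = 1603/20959439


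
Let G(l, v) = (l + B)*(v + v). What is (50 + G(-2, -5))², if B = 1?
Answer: 3600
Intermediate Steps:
G(l, v) = 2*v*(1 + l) (G(l, v) = (l + 1)*(v + v) = (1 + l)*(2*v) = 2*v*(1 + l))
(50 + G(-2, -5))² = (50 + 2*(-5)*(1 - 2))² = (50 + 2*(-5)*(-1))² = (50 + 10)² = 60² = 3600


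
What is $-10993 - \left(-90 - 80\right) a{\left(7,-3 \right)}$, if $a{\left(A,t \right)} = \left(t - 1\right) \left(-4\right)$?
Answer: $-8273$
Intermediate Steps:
$a{\left(A,t \right)} = 4 - 4 t$ ($a{\left(A,t \right)} = \left(-1 + t\right) \left(-4\right) = 4 - 4 t$)
$-10993 - \left(-90 - 80\right) a{\left(7,-3 \right)} = -10993 - \left(-90 - 80\right) \left(4 - -12\right) = -10993 - - 170 \left(4 + 12\right) = -10993 - \left(-170\right) 16 = -10993 - -2720 = -10993 + 2720 = -8273$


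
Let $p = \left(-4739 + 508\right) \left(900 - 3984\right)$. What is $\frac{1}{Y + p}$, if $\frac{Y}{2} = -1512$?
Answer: $\frac{1}{13045380} \approx 7.6656 \cdot 10^{-8}$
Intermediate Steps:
$Y = -3024$ ($Y = 2 \left(-1512\right) = -3024$)
$p = 13048404$ ($p = \left(-4231\right) \left(-3084\right) = 13048404$)
$\frac{1}{Y + p} = \frac{1}{-3024 + 13048404} = \frac{1}{13045380}$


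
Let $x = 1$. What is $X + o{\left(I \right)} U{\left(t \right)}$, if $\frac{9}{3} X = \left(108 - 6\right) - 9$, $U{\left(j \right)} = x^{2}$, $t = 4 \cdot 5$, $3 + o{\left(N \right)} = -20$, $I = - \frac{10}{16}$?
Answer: $8$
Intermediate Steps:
$I = - \frac{5}{8}$ ($I = \left(-10\right) \frac{1}{16} = - \frac{5}{8} \approx -0.625$)
$o{\left(N \right)} = -23$ ($o{\left(N \right)} = -3 - 20 = -23$)
$t = 20$
$U{\left(j \right)} = 1$ ($U{\left(j \right)} = 1^{2} = 1$)
$X = 31$ ($X = \frac{\left(108 - 6\right) - 9}{3} = \frac{102 - 9}{3} = \frac{1}{3} \cdot 93 = 31$)
$X + o{\left(I \right)} U{\left(t \right)} = 31 - 23 = 8$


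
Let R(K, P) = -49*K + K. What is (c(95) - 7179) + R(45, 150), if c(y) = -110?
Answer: -9449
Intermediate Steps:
R(K, P) = -48*K
(c(95) - 7179) + R(45, 150) = (-110 - 7179) - 48*45 = -7289 - 2160 = -9449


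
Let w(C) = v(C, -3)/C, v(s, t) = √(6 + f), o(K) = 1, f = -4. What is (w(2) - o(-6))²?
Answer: 3/2 - √2 ≈ 0.085786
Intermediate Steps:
v(s, t) = √2 (v(s, t) = √(6 - 4) = √2)
w(C) = √2/C
(w(2) - o(-6))² = (√2/2 - 1*1)² = (√2*(½) - 1)² = (√2/2 - 1)² = (-1 + √2/2)²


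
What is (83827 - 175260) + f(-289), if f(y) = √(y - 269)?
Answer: -91433 + 3*I*√62 ≈ -91433.0 + 23.622*I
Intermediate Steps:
f(y) = √(-269 + y)
(83827 - 175260) + f(-289) = (83827 - 175260) + √(-269 - 289) = -91433 + √(-558) = -91433 + 3*I*√62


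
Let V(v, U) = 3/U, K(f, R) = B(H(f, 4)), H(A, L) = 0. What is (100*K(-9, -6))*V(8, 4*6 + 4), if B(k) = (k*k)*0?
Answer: 0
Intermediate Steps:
B(k) = 0 (B(k) = k²*0 = 0)
K(f, R) = 0
(100*K(-9, -6))*V(8, 4*6 + 4) = (100*0)*(3/(4*6 + 4)) = 0*(3/(24 + 4)) = 0*(3/28) = 0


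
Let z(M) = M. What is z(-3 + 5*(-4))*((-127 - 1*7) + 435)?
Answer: -6923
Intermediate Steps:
z(-3 + 5*(-4))*((-127 - 1*7) + 435) = (-3 + 5*(-4))*((-127 - 1*7) + 435) = (-3 - 20)*((-127 - 7) + 435) = -23*(-134 + 435) = -23*301 = -6923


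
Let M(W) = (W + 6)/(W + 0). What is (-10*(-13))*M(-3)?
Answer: -130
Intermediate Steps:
M(W) = (6 + W)/W
(-10*(-13))*M(-3) = (-10*(-13))*((6 - 3)/(-3)) = 130*(-1/3*3) = 130*(-1) = -130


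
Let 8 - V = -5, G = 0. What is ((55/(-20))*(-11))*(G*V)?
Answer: 0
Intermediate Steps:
V = 13 (V = 8 - 1*(-5) = 8 + 5 = 13)
((55/(-20))*(-11))*(G*V) = ((55/(-20))*(-11))*(0*13) = ((55*(-1/20))*(-11))*0 = -11/4*(-11)*0 = (121/4)*0 = 0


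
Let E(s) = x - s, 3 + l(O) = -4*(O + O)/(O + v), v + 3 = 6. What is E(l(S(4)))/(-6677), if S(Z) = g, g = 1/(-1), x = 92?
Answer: -91/6677 ≈ -0.013629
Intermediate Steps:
g = -1
v = 3 (v = -3 + 6 = 3)
S(Z) = -1
l(O) = -3 - 8*O/(3 + O) (l(O) = -3 - 4*(O + O)/(O + 3) = -3 - 4*2*O/(3 + O) = -3 - 8*O/(3 + O))
E(s) = 92 - s
E(l(S(4)))/(-6677) = (92 - (-9 - 11*(-1))/(3 - 1))/(-6677) = (92 - (-9 + 11)/2)*(-1/6677) = (92 - 2/2)*(-1/6677) = (92 - 1*1)*(-1/6677) = (92 - 1)*(-1/6677) = 91*(-1/6677) = -91/6677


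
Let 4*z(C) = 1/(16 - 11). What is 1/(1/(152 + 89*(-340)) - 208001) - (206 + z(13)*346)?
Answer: -13984149646477/62624941090 ≈ -223.30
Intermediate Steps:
z(C) = 1/20 (z(C) = 1/(4*(16 - 11)) = (¼)/5 = (¼)*(⅕) = 1/20)
1/(1/(152 + 89*(-340)) - 208001) - (206 + z(13)*346) = 1/(1/(152 + 89*(-340)) - 208001) - (206 + (1/20)*346) = 1/(1/(152 - 30260) - 208001) - (206 + 173/10) = 1/(1/(-30108) - 208001) - 1*2233/10 = 1/(-1/30108 - 208001) - 2233/10 = 1/(-6262494109/30108) - 2233/10 = -30108/6262494109 - 2233/10 = -13984149646477/62624941090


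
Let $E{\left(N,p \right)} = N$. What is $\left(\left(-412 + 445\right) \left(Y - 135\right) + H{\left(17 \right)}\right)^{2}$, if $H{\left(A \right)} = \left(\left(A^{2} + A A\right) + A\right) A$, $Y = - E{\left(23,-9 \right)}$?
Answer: $24019801$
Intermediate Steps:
$Y = -23$ ($Y = \left(-1\right) 23 = -23$)
$H{\left(A \right)} = A \left(A + 2 A^{2}\right)$ ($H{\left(A \right)} = \left(\left(A^{2} + A^{2}\right) + A\right) A = \left(2 A^{2} + A\right) A = \left(A + 2 A^{2}\right) A = A \left(A + 2 A^{2}\right)$)
$\left(\left(-412 + 445\right) \left(Y - 135\right) + H{\left(17 \right)}\right)^{2} = \left(\left(-412 + 445\right) \left(-23 - 135\right) + 17^{2} \left(1 + 2 \cdot 17\right)\right)^{2} = \left(33 \left(-158\right) + 289 \left(1 + 34\right)\right)^{2} = \left(-5214 + 289 \cdot 35\right)^{2} = \left(-5214 + 10115\right)^{2} = 4901^{2} = 24019801$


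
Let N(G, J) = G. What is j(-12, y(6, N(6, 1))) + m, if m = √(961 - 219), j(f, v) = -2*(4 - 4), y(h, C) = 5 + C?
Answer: √742 ≈ 27.240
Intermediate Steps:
j(f, v) = 0 (j(f, v) = -2*0 = 0)
m = √742 ≈ 27.240
j(-12, y(6, N(6, 1))) + m = 0 + √742 = √742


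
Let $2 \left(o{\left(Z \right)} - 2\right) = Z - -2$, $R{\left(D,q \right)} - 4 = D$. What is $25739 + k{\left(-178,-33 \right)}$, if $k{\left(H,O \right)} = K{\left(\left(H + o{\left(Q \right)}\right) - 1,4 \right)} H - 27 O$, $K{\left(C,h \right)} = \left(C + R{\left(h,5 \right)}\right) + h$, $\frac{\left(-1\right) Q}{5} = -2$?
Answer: $54932$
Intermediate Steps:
$Q = 10$ ($Q = \left(-5\right) \left(-2\right) = 10$)
$R{\left(D,q \right)} = 4 + D$
$o{\left(Z \right)} = 3 + \frac{Z}{2}$ ($o{\left(Z \right)} = 2 + \frac{Z - -2}{2} = 2 + \frac{Z + 2}{2} = 2 + \frac{2 + Z}{2} = 2 + \left(1 + \frac{Z}{2}\right) = 3 + \frac{Z}{2}$)
$K{\left(C,h \right)} = 4 + C + 2 h$ ($K{\left(C,h \right)} = \left(C + \left(4 + h\right)\right) + h = \left(4 + C + h\right) + h = 4 + C + 2 h$)
$k{\left(H,O \right)} = - 27 O + H \left(19 + H\right)$ ($k{\left(H,O \right)} = \left(4 + \left(\left(H + \left(3 + \frac{1}{2} \cdot 10\right)\right) - 1\right) + 2 \cdot 4\right) H - 27 O = \left(4 + \left(\left(H + \left(3 + 5\right)\right) - 1\right) + 8\right) H - 27 O = \left(4 + \left(\left(H + 8\right) - 1\right) + 8\right) H - 27 O = \left(4 + \left(\left(8 + H\right) - 1\right) + 8\right) H - 27 O = \left(4 + \left(7 + H\right) + 8\right) H - 27 O = \left(19 + H\right) H - 27 O = H \left(19 + H\right) - 27 O = - 27 O + H \left(19 + H\right)$)
$25739 + k{\left(-178,-33 \right)} = 25739 - \left(-891 + 178 \left(19 - 178\right)\right) = 25739 + \left(891 - -28302\right) = 25739 + \left(891 + 28302\right) = 25739 + 29193 = 54932$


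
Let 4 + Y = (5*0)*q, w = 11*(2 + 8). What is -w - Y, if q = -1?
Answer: -106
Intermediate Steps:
w = 110 (w = 11*10 = 110)
Y = -4 (Y = -4 + (5*0)*(-1) = -4 + 0*(-1) = -4 + 0 = -4)
-w - Y = -1*110 - 1*(-4) = -110 + 4 = -106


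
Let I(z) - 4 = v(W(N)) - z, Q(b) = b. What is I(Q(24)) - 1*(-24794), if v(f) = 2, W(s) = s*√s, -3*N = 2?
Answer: 24776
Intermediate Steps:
N = -⅔ (N = -⅓*2 = -⅔ ≈ -0.66667)
W(s) = s^(3/2)
I(z) = 6 - z (I(z) = 4 + (2 - z) = 6 - z)
I(Q(24)) - 1*(-24794) = (6 - 1*24) - 1*(-24794) = (6 - 24) + 24794 = -18 + 24794 = 24776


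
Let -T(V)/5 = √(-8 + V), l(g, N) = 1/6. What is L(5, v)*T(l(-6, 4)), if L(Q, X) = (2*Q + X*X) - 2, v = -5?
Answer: -55*I*√282/2 ≈ -461.8*I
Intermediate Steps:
L(Q, X) = -2 + X² + 2*Q (L(Q, X) = (2*Q + X²) - 2 = (X² + 2*Q) - 2 = -2 + X² + 2*Q)
l(g, N) = ⅙
T(V) = -5*√(-8 + V)
L(5, v)*T(l(-6, 4)) = (-2 + (-5)² + 2*5)*(-5*√(-8 + ⅙)) = (-2 + 25 + 10)*(-5*I*√282/6) = 33*(-5*I*√282/6) = -55*I*√282/2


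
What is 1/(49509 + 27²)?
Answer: 1/50238 ≈ 1.9905e-5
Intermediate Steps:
1/(49509 + 27²) = 1/(49509 + 729) = 1/50238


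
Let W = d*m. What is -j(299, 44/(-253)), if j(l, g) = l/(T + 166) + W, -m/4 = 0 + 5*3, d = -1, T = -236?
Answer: -3901/70 ≈ -55.729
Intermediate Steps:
m = -60 (m = -4*(0 + 5*3) = -4*(0 + 15) = -4*15 = -60)
W = 60 (W = -1*(-60) = 60)
j(l, g) = 60 - l/70 (j(l, g) = l/(-236 + 166) + 60 = l/(-70) + 60 = -l/70 + 60 = 60 - l/70)
-j(299, 44/(-253)) = -(60 - 1/70*299) = -(60 - 299/70) = -1*3901/70 = -3901/70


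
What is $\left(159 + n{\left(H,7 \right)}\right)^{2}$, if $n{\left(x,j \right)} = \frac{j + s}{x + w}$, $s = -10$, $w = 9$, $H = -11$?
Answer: $\frac{103041}{4} \approx 25760.0$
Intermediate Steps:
$n{\left(x,j \right)} = \frac{-10 + j}{9 + x}$ ($n{\left(x,j \right)} = \frac{j - 10}{x + 9} = \frac{-10 + j}{9 + x}$)
$\left(159 + n{\left(H,7 \right)}\right)^{2} = \left(159 + \frac{-10 + 7}{9 - 11}\right)^{2} = \left(159 + \frac{1}{-2} \left(-3\right)\right)^{2} = \left(159 - - \frac{3}{2}\right)^{2} = \left(159 + \frac{3}{2}\right)^{2} = \left(\frac{321}{2}\right)^{2} = \frac{103041}{4}$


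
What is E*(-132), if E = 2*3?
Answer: -792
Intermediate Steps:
E = 6
E*(-132) = 6*(-132) = -792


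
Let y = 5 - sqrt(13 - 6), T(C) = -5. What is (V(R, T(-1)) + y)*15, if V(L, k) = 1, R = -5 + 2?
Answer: 90 - 15*sqrt(7) ≈ 50.314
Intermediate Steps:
R = -3
y = 5 - sqrt(7) ≈ 2.3542
(V(R, T(-1)) + y)*15 = (1 + (5 - sqrt(7)))*15 = (6 - sqrt(7))*15 = 90 - 15*sqrt(7)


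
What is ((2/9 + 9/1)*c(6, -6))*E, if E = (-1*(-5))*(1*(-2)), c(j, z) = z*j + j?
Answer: 8300/3 ≈ 2766.7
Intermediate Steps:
c(j, z) = j + j*z (c(j, z) = j*z + j = j + j*z)
E = -10 (E = 5*(-2) = -10)
((2/9 + 9/1)*c(6, -6))*E = ((2/9 + 9/1)*(6*(1 - 6)))*(-10) = ((2*(1/9) + 9*1)*(6*(-5)))*(-10) = ((2/9 + 9)*(-30))*(-10) = ((83/9)*(-30))*(-10) = -830/3*(-10) = 8300/3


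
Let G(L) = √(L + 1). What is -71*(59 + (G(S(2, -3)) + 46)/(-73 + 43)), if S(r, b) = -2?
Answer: -61202/15 + 71*I/30 ≈ -4080.1 + 2.3667*I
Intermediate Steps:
G(L) = √(1 + L)
-71*(59 + (G(S(2, -3)) + 46)/(-73 + 43)) = -71*(59 + (√(1 - 2) + 46)/(-73 + 43)) = -71*(59 + (√(-1) + 46)/(-30)) = -71*(59 + (I + 46)*(-1/30)) = -71*(59 + (46 + I)*(-1/30)) = -71*(59 + (-23/15 - I/30)) = -71*(862/15 - I/30) = -61202/15 + 71*I/30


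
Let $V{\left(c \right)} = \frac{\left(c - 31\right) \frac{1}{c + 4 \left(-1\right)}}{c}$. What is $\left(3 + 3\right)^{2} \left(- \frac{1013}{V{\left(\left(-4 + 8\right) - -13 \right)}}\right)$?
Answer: $\frac{4029714}{7} \approx 5.7567 \cdot 10^{5}$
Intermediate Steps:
$V{\left(c \right)} = \frac{-31 + c}{c \left(-4 + c\right)}$ ($V{\left(c \right)} = \frac{\left(-31 + c\right) \frac{1}{c - 4}}{c} = \frac{\left(-31 + c\right) \frac{1}{-4 + c}}{c} = \frac{\frac{1}{-4 + c} \left(-31 + c\right)}{c} = \frac{-31 + c}{c \left(-4 + c\right)}$)
$\left(3 + 3\right)^{2} \left(- \frac{1013}{V{\left(\left(-4 + 8\right) - -13 \right)}}\right) = \left(3 + 3\right)^{2} \left(- \frac{1013}{\frac{1}{\left(-4 + 8\right) - -13} \frac{1}{-4 + \left(\left(-4 + 8\right) - -13\right)} \left(-31 + \left(\left(-4 + 8\right) - -13\right)\right)}\right) = 6^{2} \left(- \frac{1013}{\frac{1}{4 + 13} \frac{1}{-4 + \left(4 + 13\right)} \left(-31 + \left(4 + 13\right)\right)}\right) = 36 \left(- \frac{1013}{\frac{1}{17} \frac{1}{-4 + 17} \left(-31 + 17\right)}\right) = 36 \left(- \frac{1013}{\frac{1}{17} \cdot \frac{1}{13} \left(-14\right)}\right) = 36 \left(- \frac{1013}{- \frac{14}{221}}\right) = 36 \left(\left(-1013\right) \left(- \frac{221}{14}\right)\right) = 36 \cdot \frac{223873}{14} = \frac{4029714}{7}$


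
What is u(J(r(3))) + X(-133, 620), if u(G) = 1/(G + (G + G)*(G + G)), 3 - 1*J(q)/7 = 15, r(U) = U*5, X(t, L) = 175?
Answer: 4924501/28140 ≈ 175.00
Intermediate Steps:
r(U) = 5*U
J(q) = -84 (J(q) = 21 - 7*15 = 21 - 105 = -84)
u(G) = 1/(G + 4*G²) (u(G) = 1/(G + (2*G)*(2*G)) = 1/(G + 4*G²))
u(J(r(3))) + X(-133, 620) = 1/((-84)*(1 + 4*(-84))) + 175 = -1/(84*(1 - 336)) + 175 = -1/84/(-335) + 175 = -1/84*(-1/335) + 175 = 1/28140 + 175 = 4924501/28140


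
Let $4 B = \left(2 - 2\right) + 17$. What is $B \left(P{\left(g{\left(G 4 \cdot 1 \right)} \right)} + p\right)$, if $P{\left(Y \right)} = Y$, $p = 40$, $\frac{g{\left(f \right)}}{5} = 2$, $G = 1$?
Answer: $\frac{425}{2} \approx 212.5$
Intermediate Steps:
$g{\left(f \right)} = 10$ ($g{\left(f \right)} = 5 \cdot 2 = 10$)
$B = \frac{17}{4}$ ($B = \frac{\left(2 - 2\right) + 17}{4} = \frac{0 + 17}{4} = \frac{1}{4} \cdot 17 = \frac{17}{4} \approx 4.25$)
$B \left(P{\left(g{\left(G 4 \cdot 1 \right)} \right)} + p\right) = \frac{17 \left(10 + 40\right)}{4} = \frac{17}{4} \cdot 50 = \frac{425}{2}$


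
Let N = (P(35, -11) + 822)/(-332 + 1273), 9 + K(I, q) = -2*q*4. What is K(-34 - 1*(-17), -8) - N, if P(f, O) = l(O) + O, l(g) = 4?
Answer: 50940/941 ≈ 54.134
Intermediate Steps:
P(f, O) = 4 + O
K(I, q) = -9 - 8*q (K(I, q) = -9 - 2*q*4 = -9 - 8*q)
N = 815/941 (N = ((4 - 11) + 822)/(-332 + 1273) = (-7 + 822)/941 = 815*(1/941) = 815/941 ≈ 0.86610)
K(-34 - 1*(-17), -8) - N = (-9 - 8*(-8)) - 1*815/941 = (-9 + 64) - 815/941 = 55 - 815/941 = 50940/941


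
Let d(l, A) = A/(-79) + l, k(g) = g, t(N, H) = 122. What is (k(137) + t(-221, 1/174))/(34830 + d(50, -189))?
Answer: 20461/2755709 ≈ 0.0074250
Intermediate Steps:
d(l, A) = l - A/79 (d(l, A) = -A/79 + l = l - A/79)
(k(137) + t(-221, 1/174))/(34830 + d(50, -189)) = (137 + 122)/(34830 + (50 - 1/79*(-189))) = 259/(34830 + (50 + 189/79)) = 259/(34830 + 4139/79) = 259/(2755709/79) = 259*(79/2755709) = 20461/2755709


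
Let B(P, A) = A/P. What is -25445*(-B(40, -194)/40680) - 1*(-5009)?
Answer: 814570847/162720 ≈ 5006.0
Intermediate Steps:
-25445*(-B(40, -194)/40680) - 1*(-5009) = -25445/((-40680/((-194/40)))) - 1*(-5009) = -25445/((-40680/((-194*1/40)))) + 5009 = -25445/((-40680/(-97/20))) + 5009 = -25445/((-40680*(-20/97))) + 5009 = -25445/813600/97 + 5009 = -25445*97/813600 + 5009 = -493633/162720 + 5009 = 814570847/162720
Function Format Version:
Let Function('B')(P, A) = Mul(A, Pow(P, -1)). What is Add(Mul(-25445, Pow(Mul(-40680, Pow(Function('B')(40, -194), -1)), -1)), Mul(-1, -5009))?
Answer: Rational(814570847, 162720) ≈ 5006.0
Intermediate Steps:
Add(Mul(-25445, Pow(Mul(-40680, Pow(Function('B')(40, -194), -1)), -1)), Mul(-1, -5009)) = Add(Mul(-25445, Pow(Mul(-40680, Pow(Mul(-194, Pow(40, -1)), -1)), -1)), Mul(-1, -5009)) = Add(Mul(-25445, Pow(Mul(-40680, Pow(Mul(-194, Rational(1, 40)), -1)), -1)), 5009) = Add(Mul(-25445, Pow(Mul(-40680, Pow(Rational(-97, 20), -1)), -1)), 5009) = Add(Mul(-25445, Pow(Mul(-40680, Rational(-20, 97)), -1)), 5009) = Add(Mul(-25445, Pow(Rational(813600, 97), -1)), 5009) = Add(Mul(-25445, Rational(97, 813600)), 5009) = Add(Rational(-493633, 162720), 5009) = Rational(814570847, 162720)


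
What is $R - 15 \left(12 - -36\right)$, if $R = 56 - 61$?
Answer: $-725$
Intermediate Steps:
$R = -5$ ($R = 56 - 61 = -5$)
$R - 15 \left(12 - -36\right) = -5 - 15 \left(12 - -36\right) = -5 - 15 \left(12 + 36\right) = -5 - 720 = -725$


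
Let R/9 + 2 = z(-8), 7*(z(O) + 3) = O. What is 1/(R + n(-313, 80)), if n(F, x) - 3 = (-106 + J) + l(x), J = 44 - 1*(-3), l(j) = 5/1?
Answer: -7/744 ≈ -0.0094086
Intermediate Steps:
l(j) = 5 (l(j) = 5*1 = 5)
J = 47 (J = 44 + 3 = 47)
z(O) = -3 + O/7
n(F, x) = -51 (n(F, x) = 3 + ((-106 + 47) + 5) = 3 + (-59 + 5) = 3 - 54 = -51)
R = -387/7 (R = -18 + 9*(-3 + (⅐)*(-8)) = -18 + 9*(-3 - 8/7) = -18 + 9*(-29/7) = -18 - 261/7 = -387/7 ≈ -55.286)
1/(R + n(-313, 80)) = 1/(-387/7 - 51) = 1/(-744/7) = -7/744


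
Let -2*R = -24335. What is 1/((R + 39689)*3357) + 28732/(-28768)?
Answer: -2500865883619/2503999378872 ≈ -0.99875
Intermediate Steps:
R = 24335/2 (R = -1/2*(-24335) = 24335/2 ≈ 12168.)
1/((R + 39689)*3357) + 28732/(-28768) = 1/((24335/2 + 39689)*3357) + 28732/(-28768) = (1/3357)/(103713/2) + 28732*(-1/28768) = (2/103713)*(1/3357) - 7183/7192 = 2/348164541 - 7183/7192 = -2500865883619/2503999378872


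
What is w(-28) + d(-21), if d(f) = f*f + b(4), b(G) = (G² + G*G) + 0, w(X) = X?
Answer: 445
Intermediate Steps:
b(G) = 2*G² (b(G) = (G² + G²) + 0 = 2*G² + 0 = 2*G²)
d(f) = 32 + f² (d(f) = f*f + 2*4² = f² + 2*16 = f² + 32 = 32 + f²)
w(-28) + d(-21) = -28 + (32 + (-21)²) = -28 + (32 + 441) = -28 + 473 = 445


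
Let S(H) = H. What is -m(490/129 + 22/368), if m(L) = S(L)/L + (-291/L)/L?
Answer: 155562016295/8386713241 ≈ 18.549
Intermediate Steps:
m(L) = 1 - 291/L² (m(L) = L/L + (-291/L)/L = 1 - 291/L²)
-m(490/129 + 22/368) = -(1 - 291/(490/129 + 22/368)²) = -(1 - 291/(490*(1/129) + 22*(1/368))²) = -(1 - 291/(490/129 + 11/184)²) = -(1 - 291/(91579/23736)²) = -(1 - 291*563397696/8386713241) = -(1 - 163948729536/8386713241) = -1*(-155562016295/8386713241) = 155562016295/8386713241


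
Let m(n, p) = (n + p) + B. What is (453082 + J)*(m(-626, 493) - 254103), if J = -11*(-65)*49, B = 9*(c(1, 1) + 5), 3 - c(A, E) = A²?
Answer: -124066162241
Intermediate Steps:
c(A, E) = 3 - A²
B = 63 (B = 9*((3 - 1*1²) + 5) = 9*((3 - 1*1) + 5) = 9*((3 - 1) + 5) = 9*(2 + 5) = 9*7 = 63)
J = 35035 (J = 715*49 = 35035)
m(n, p) = 63 + n + p (m(n, p) = (n + p) + 63 = 63 + n + p)
(453082 + J)*(m(-626, 493) - 254103) = (453082 + 35035)*((63 - 626 + 493) - 254103) = 488117*(-70 - 254103) = 488117*(-254173) = -124066162241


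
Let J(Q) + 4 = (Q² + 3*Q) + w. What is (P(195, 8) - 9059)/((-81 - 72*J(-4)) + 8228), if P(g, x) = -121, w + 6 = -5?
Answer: -9180/8939 ≈ -1.0270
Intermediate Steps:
w = -11 (w = -6 - 5 = -11)
J(Q) = -15 + Q² + 3*Q (J(Q) = -4 + ((Q² + 3*Q) - 11) = -4 + (-11 + Q² + 3*Q) = -15 + Q² + 3*Q)
(P(195, 8) - 9059)/((-81 - 72*J(-4)) + 8228) = (-121 - 9059)/((-81 - 72*(-15 + (-4)² + 3*(-4))) + 8228) = -9180/((-81 - 72*(-15 + 16 - 12)) + 8228) = -9180/((-81 - 72*(-11)) + 8228) = -9180/((-81 + 792) + 8228) = -9180/(711 + 8228) = -9180/8939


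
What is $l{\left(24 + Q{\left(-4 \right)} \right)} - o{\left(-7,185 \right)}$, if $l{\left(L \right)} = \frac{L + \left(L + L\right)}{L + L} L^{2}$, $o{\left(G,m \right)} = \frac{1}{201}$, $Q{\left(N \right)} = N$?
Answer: $\frac{120599}{201} \approx 600.0$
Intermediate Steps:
$o{\left(G,m \right)} = \frac{1}{201}$
$l{\left(L \right)} = \frac{3 L^{2}}{2}$ ($l{\left(L \right)} = \frac{L + 2 L}{2 L} L^{2} = 3 L \frac{1}{2 L} L^{2} = \frac{3 L^{2}}{2}$)
$l{\left(24 + Q{\left(-4 \right)} \right)} - o{\left(-7,185 \right)} = \frac{3 \left(24 - 4\right)^{2}}{2} - \frac{1}{201} = \frac{3 \cdot 20^{2}}{2} - \frac{1}{201} = \frac{3}{2} \cdot 400 - \frac{1}{201} = 600 - \frac{1}{201} = \frac{120599}{201}$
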